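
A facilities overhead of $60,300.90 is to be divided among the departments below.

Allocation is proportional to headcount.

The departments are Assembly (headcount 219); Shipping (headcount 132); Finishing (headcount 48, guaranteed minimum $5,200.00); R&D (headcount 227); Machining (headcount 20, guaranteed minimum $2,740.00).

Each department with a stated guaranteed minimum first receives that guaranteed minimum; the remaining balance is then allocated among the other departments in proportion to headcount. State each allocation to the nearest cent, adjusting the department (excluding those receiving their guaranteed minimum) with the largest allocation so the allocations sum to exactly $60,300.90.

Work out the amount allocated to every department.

Guaranteed amounts: Finishing $5,200.00; Machining $2,740.00. Balance $52,360.90.
Balance split over remaining headcount 578: Assembly 19,839.1645 → $19,839.16; Shipping 11,957.8526 → $11,957.85; R&D 20,563.8829 → $20,563.88.
Rounding difference +$0.01 applied to R&D → $20,563.89.

Assembly: $19,839.16; Shipping: $11,957.85; Finishing: $5,200.00; R&D: $20,563.89; Machining: $2,740.00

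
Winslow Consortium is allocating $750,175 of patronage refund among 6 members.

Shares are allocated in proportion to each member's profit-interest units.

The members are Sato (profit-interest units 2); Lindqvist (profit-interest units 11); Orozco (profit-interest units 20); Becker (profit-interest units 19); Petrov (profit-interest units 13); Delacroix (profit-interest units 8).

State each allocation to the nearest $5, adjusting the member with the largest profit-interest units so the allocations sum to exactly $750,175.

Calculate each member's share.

Sato: $20,555 · Lindqvist: $113,040 · Orozco: $205,525 · Becker: $195,250 · Petrov: $133,595 · Delacroix: $82,210

Profit-interest units total: 2 + 11 + 20 + 19 + 13 + 8 = 73.
Proportional shares: Sato 20,552.74; Lindqvist 113,040.07; Orozco 205,527.40; Becker 195,251.03; Petrov 133,592.81; Delacroix 82,210.96.
Rounded to nearest $5: Sato $20,555; Lindqvist $113,040; Orozco $205,525; Becker $195,250; Petrov $133,595; Delacroix $82,210. Sum = $750,175.
No rounding difference to absorb.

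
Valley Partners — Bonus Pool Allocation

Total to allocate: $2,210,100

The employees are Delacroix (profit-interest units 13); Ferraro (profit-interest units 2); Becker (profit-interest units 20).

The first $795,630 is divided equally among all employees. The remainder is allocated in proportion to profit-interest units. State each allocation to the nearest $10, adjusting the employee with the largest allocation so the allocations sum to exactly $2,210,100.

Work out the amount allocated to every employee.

Delacroix: $790,580 · Ferraro: $346,040 · Becker: $1,073,480

First tranche $795,630 split equally: $265,210 each.
Remainder $1,414,470 by profit-interest units (total 35): Delacroix 525,374.57 → $525,370; Ferraro 80,826.86 → $80,830; Becker 808,268.57 → $808,270.
Totals: Delacroix $265,210 + $525,370 = $790,580; Ferraro $265,210 + $80,830 = $346,040; Becker $265,210 + $808,270 = $1,073,480.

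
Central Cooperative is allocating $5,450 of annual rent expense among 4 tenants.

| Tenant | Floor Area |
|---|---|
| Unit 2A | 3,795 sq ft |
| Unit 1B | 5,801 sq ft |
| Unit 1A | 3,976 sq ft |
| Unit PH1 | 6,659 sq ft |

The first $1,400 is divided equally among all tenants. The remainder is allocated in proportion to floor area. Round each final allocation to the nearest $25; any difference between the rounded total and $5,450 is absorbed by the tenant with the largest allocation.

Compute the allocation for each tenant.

Unit 2A: $1,100 | Unit 1B: $1,500 | Unit 1A: $1,150 | Unit PH1: $1,700

Equal tier: $1,400 ÷ 4 = $350 apiece.
Remainder $4,050 by floor area (total 20,231): Unit 2A 759.71 → $750; Unit 1B 1,161.29 → $1,150; Unit 1A 795.95 → $800; Unit PH1 1,333.05 → $1,325.
Rounding difference +$25 on remainder applied to Unit PH1.
Totals: Unit 2A $350 + $750 = $1,100; Unit 1B $350 + $1,150 = $1,500; Unit 1A $350 + $800 = $1,150; Unit PH1 $350 + $1,350 = $1,700.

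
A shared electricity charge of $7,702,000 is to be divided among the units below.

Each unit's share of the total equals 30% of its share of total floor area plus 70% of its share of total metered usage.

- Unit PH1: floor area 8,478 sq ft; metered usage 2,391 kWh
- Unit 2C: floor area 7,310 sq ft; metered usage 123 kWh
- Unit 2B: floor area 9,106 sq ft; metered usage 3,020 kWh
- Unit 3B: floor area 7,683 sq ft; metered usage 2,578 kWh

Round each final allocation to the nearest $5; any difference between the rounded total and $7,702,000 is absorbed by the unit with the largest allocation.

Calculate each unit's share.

Totals — floor area 32,577, metered usage 8,112.
Combined weights (30% floor area + 70% metered usage): Unit PH1 0.2844; Unit 2C 0.0779; Unit 2B 0.3445; Unit 3B 0.2932.
Unrounded shares: Unit PH1 2,190,429.17; Unit 2C 600,227.16; Unit 2B 2,653,017.72; Unit 3B 2,258,325.94.
After rounding ($5): Unit PH1 $2,190,430; Unit 2C $600,225; Unit 2B $2,653,020; Unit 3B $2,258,325. Sum = $7,702,000.
Sum already equals the total — no adjustment.

Unit PH1: $2,190,430 | Unit 2C: $600,225 | Unit 2B: $2,653,020 | Unit 3B: $2,258,325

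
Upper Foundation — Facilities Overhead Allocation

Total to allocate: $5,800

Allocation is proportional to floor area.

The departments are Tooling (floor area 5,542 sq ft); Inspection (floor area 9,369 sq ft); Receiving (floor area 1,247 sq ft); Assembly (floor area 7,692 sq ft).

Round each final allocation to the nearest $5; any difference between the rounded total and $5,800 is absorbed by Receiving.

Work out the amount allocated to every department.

Floor area total: 23,850.
Pro-rata amounts: Tooling 5,542/23,850 × $5,800 = 1,347.74; Inspection 9,369/23,850 × $5,800 = 2,278.42; Receiving 1,247/23,850 × $5,800 = 303.25; Assembly 7,692/23,850 × $5,800 = 1,870.59.
At nearest $5: Tooling $1,350; Inspection $2,280; Receiving $305; Assembly $1,870. Sum = $5,805.
Difference $5,800 − $5,805 = −$5 applied to Receiving: Receiving becomes $300.

Tooling: $1,350 · Inspection: $2,280 · Receiving: $300 · Assembly: $1,870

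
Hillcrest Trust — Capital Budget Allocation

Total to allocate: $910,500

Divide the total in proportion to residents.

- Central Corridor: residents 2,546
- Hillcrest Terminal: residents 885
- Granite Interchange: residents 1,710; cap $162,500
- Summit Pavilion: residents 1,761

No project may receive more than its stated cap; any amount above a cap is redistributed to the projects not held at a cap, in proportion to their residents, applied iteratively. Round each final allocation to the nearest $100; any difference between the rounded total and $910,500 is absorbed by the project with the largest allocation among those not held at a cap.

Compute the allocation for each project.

Combined residents = 6,902.
Proportional shares (ignoring caps): Central Corridor 335,863.95; Hillcrest Terminal 116,747.68; Granite Interchange 225,580.27; Summit Pavilion 232,308.10.
Capped: Granite Interchange ($162,500); balance $748,000 reallocated over remaining residents 5,192.
Remaining shares: Central Corridor 366,796.61 → $366,800; Hillcrest Terminal 127,500.00 → $127,500; Summit Pavilion 253,703.39 → $253,700.

Central Corridor: $366,800 · Hillcrest Terminal: $127,500 · Granite Interchange: $162,500 · Summit Pavilion: $253,700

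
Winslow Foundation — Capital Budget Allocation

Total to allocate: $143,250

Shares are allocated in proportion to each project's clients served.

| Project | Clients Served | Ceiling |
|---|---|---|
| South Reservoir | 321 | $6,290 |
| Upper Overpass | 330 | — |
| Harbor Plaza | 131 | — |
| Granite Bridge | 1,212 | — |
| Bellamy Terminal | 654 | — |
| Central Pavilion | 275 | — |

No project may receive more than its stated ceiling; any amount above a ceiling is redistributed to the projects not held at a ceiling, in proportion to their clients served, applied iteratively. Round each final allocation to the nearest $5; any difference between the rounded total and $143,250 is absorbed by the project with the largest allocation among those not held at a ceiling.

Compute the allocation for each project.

South Reservoir: $6,290 · Upper Overpass: $17,370 · Harbor Plaza: $6,895 · Granite Bridge: $63,795 · Bellamy Terminal: $34,425 · Central Pavilion: $14,475

Total clients served = 2,923.
Proportional shares (ignoring caps): South Reservoir 15,731.53; Upper Overpass 16,172.60; Harbor Plaza 6,420.03; Granite Bridge 59,397.54; Bellamy Terminal 32,051.15; Central Pavilion 13,477.16.
Held at cap: South Reservoir ($6,290); balance $136,960 reallocated over remaining clients served 2,602.
Remaining shares: Upper Overpass 17,370.02 → $17,370; Harbor Plaza 6,895.37 → $6,895; Granite Bridge 63,795.36 → $63,795; Bellamy Terminal 34,424.23 → $34,425; Central Pavilion 14,475.02 → $14,475.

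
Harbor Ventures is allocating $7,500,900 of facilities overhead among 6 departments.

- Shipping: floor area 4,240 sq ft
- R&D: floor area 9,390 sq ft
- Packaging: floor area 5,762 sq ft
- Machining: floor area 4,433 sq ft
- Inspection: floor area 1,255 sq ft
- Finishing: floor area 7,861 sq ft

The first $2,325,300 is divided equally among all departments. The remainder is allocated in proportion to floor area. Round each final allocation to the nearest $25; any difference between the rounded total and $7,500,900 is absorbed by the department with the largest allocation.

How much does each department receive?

$2,325,300 shared equally gives $387,550 per department.
Remainder $5,175,600 by floor area (total 32,941): Shipping 666,177.23 → $666,175; R&D 1,475,331.17 → $1,475,325; Packaging 905,309.71 → $905,300; Machining 696,500.86 → $696,500; Inspection 197,182.17 → $197,175; Finishing 1,235,098.86 → $1,235,100.
Rounding difference +$25 on remainder applied to R&D.
Totals: Shipping $387,550 + $666,175 = $1,053,725; R&D $387,550 + $1,475,350 = $1,862,900; Packaging $387,550 + $905,300 = $1,292,850; Machining $387,550 + $696,500 = $1,084,050; Inspection $387,550 + $197,175 = $584,725; Finishing $387,550 + $1,235,100 = $1,622,650.

Shipping: $1,053,725 · R&D: $1,862,900 · Packaging: $1,292,850 · Machining: $1,084,050 · Inspection: $584,725 · Finishing: $1,622,650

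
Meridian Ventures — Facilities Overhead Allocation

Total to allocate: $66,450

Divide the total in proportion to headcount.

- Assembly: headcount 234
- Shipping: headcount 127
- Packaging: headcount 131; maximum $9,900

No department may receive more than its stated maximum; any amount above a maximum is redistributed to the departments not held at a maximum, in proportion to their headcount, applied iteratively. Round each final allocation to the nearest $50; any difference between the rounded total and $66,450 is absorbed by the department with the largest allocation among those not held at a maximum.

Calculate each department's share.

Headcount total: 492.
Proportional shares (ignoring caps): Assembly 31,604.27; Shipping 17,152.74; Packaging 17,692.99.
Capped: Packaging ($9,900); remaining pool $56,550 reallocated over remaining headcount 361.
Redistributed shares: Assembly 36,655.68 → $36,650; Shipping 19,894.32 → $19,900.

Assembly: $36,650; Shipping: $19,900; Packaging: $9,900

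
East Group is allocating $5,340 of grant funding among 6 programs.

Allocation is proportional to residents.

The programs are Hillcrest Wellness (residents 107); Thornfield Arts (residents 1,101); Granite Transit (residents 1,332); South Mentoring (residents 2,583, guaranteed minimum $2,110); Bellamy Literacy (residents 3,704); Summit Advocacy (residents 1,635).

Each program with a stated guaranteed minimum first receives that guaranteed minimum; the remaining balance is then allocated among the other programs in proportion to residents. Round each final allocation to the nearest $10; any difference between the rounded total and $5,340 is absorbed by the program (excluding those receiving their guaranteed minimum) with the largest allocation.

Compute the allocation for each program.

Minimums first: South Mentoring $2,110. Balance $3,230.
Balance split over remaining residents 7,879: Hillcrest Wellness 43.86 → $40; Thornfield Arts 451.36 → $450; Granite Transit 546.05 → $550; Bellamy Literacy 1,518.46 → $1,520; Summit Advocacy 670.27 → $670.

Hillcrest Wellness: $40 | Thornfield Arts: $450 | Granite Transit: $550 | South Mentoring: $2,110 | Bellamy Literacy: $1,520 | Summit Advocacy: $670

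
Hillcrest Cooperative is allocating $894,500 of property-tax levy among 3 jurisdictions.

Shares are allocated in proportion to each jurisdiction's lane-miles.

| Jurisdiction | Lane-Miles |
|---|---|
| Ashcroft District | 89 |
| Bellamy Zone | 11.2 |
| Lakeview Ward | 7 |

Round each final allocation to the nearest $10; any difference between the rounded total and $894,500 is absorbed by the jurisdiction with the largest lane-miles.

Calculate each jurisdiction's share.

Lane-miles total: 107.2.
Pro-rata amounts: Ashcroft District 89/107.2 × $894,500 = 742,635.26; Bellamy Zone 11.2/107.2 × $894,500 = 93,455.22; Lakeview Ward 7/107.2 × $894,500 = 58,409.51.
At nearest $10: Ashcroft District $742,640; Bellamy Zone $93,460; Lakeview Ward $58,410. Sum = $894,510.
Difference $894,500 − $894,510 = −$10 applied to largest lane-miles (Ashcroft District): Ashcroft District becomes $742,630.

Ashcroft District: $742,630 · Bellamy Zone: $93,460 · Lakeview Ward: $58,410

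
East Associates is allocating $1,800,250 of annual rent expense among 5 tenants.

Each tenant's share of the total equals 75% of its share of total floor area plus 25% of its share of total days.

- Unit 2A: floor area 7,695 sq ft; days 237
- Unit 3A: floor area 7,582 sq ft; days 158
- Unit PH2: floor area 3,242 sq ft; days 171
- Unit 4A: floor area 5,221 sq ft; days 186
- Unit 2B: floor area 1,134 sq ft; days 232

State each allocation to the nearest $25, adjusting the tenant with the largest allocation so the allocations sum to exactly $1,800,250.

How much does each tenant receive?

Unit 2A: $526,075 | Unit 3A: $483,825 | Unit PH2: $254,200 | Unit 4A: $368,475 | Unit 2B: $167,675

Totals — floor area 24,874, days 984.
Composite weights (75% floor area + 25% days): Unit 2A 0.2922; Unit 3A 0.2688; Unit PH2 0.1412; Unit 4A 0.2047; Unit 2B 0.0931.
Pro-rata amounts: Unit 2A 526,092.08; Unit 3A 483,825.26; Unit PH2 254,191.33; Unit 4A 368,474.29; Unit 2B 167,667.04.
After rounding ($25): Unit 2A $526,100; Unit 3A $483,825; Unit PH2 $254,200; Unit 4A $368,475; Unit 2B $167,675. Sum = $1,800,275.
Difference $1,800,250 − $1,800,275 = −$25 applied to largest allocation (Unit 2A): Unit 2A becomes $526,075.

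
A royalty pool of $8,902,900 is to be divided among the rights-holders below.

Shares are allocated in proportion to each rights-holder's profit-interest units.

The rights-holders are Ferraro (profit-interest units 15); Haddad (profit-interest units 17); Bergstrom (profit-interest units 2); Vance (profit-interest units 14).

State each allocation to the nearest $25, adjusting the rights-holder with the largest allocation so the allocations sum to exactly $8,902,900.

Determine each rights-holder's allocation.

Combined profit-interest units = 48.
Raw shares: Ferraro 15/48 × $8,902,900 = 2,782,156.25; Haddad 17/48 × $8,902,900 = 3,153,110.42; Bergstrom 2/48 × $8,902,900 = 370,954.17; Vance 14/48 × $8,902,900 = 2,596,679.17.
Rounded to nearest $25: Ferraro $2,782,150; Haddad $3,153,100; Bergstrom $370,950; Vance $2,596,675. Sum = $8,902,875.
Difference $8,902,900 − $8,902,875 = +$25 applied to largest allocation (Haddad): Haddad becomes $3,153,125.

Ferraro: $2,782,150 · Haddad: $3,153,125 · Bergstrom: $370,950 · Vance: $2,596,675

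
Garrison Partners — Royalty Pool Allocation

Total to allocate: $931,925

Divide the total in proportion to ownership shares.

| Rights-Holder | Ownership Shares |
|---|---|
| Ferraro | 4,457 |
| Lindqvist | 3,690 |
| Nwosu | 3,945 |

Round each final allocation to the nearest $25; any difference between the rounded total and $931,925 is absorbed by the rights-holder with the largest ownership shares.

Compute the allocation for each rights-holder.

Combined ownership shares = 4,457 + 3,690 + 3,945 = 12,092.
Proportional shares: Ferraro 343,498.98; Lindqvist 284,386.64; Nwosu 304,039.38.
Rounded to nearest $25: Ferraro $343,500; Lindqvist $284,375; Nwosu $304,050. Sum = $931,925.
Rounded total matches; no reconciliation needed.

Ferraro: $343,500 | Lindqvist: $284,375 | Nwosu: $304,050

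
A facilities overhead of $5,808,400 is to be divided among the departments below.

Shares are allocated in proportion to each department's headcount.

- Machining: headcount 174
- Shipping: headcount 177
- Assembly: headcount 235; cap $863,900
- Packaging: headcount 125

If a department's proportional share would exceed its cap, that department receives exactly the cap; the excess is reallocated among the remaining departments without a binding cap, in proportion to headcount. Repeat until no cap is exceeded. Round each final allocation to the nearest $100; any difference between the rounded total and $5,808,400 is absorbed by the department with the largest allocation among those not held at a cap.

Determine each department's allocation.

Total headcount = 711.
Unconstrained shares: Machining 1,421,464.98; Shipping 1,445,973.00; Assembly 1,919,794.66; Packaging 1,021,167.37.
Held at cap: Assembly ($863,900); residual $4,944,500 reallocated over remaining headcount 476.
Remaining shares: Machining 1,807,443.28 → $1,807,400; Shipping 1,838,606.09 → $1,838,600; Packaging 1,298,450.63 → $1,298,500.

Machining: $1,807,400 | Shipping: $1,838,600 | Assembly: $863,900 | Packaging: $1,298,500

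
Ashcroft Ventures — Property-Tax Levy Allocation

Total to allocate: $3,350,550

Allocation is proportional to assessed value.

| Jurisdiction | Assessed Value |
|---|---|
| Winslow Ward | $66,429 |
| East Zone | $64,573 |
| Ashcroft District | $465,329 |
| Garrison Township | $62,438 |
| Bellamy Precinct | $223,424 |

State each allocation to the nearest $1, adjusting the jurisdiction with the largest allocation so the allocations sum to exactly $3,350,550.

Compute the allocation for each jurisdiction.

Total assessed value = 882,193.
Proportional shares: Winslow Ward 66,429/882,193 × $3,350,550 = 252,295.91; East Zone 64,573/882,193 × $3,350,550 = 245,246.86; Ashcroft District 465,329/882,193 × $3,350,550 = 1,767,309.51; Garrison Township 62,438/882,193 × $3,350,550 = 237,138.18; Bellamy Precinct 223,424/882,193 × $3,350,550 = 848,559.54.
At nearest $1: Winslow Ward $252,296; East Zone $245,247; Ashcroft District $1,767,310; Garrison Township $237,138; Bellamy Precinct $848,560. Sum = $3,350,551.
Difference $3,350,550 − $3,350,551 = −$1 applied to largest allocation (Ashcroft District): Ashcroft District becomes $1,767,309.

Winslow Ward: $252,296; East Zone: $245,247; Ashcroft District: $1,767,309; Garrison Township: $237,138; Bellamy Precinct: $848,560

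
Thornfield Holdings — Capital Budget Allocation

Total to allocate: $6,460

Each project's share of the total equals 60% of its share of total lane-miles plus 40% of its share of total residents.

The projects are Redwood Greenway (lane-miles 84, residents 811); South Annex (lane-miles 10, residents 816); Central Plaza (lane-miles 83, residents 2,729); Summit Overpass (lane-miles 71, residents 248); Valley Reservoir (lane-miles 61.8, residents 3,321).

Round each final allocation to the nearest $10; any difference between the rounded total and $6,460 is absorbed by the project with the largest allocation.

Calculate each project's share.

Totals — lane-miles 309.8, residents 7,925.
Blended shares (60% lane-miles + 40% residents): Redwood Greenway 0.2036; South Annex 0.0606; Central Plaza 0.2985; Summit Overpass 0.1500; Valley Reservoir 0.2873.
Proportional shares: Redwood Greenway 1,315.38; South Annex 391.18; Central Plaza 1,928.25; Summit Overpass 969.16; Valley Reservoir 1,856.03.
At nearest $10: Redwood Greenway $1,320; South Annex $390; Central Plaza $1,930; Summit Overpass $970; Valley Reservoir $1,860. Sum = $6,470.
Difference $6,460 − $6,470 = −$10 applied to largest allocation (Central Plaza): Central Plaza becomes $1,920.

Redwood Greenway: $1,320; South Annex: $390; Central Plaza: $1,920; Summit Overpass: $970; Valley Reservoir: $1,860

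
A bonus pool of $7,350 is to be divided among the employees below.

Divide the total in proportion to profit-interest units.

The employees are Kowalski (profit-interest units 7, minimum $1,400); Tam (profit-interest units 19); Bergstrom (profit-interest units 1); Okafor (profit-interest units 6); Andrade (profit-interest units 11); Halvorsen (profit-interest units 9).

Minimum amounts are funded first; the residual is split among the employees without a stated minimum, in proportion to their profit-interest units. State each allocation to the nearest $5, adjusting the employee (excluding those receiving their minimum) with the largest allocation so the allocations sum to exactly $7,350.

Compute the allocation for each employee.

Kowalski: $1,400 · Tam: $2,455 · Bergstrom: $130 · Okafor: $775 · Andrade: $1,425 · Halvorsen: $1,165

Guaranteed amounts: Kowalski $1,400. Remaining pool $5,950.
Remaining pool split over remaining profit-interest units 46: Tam 2,457.61 → $2,460; Bergstrom 129.35 → $130; Okafor 776.09 → $775; Andrade 1,422.83 → $1,425; Halvorsen 1,164.13 → $1,165.
Rounding difference −$5 applied to Tam → $2,455.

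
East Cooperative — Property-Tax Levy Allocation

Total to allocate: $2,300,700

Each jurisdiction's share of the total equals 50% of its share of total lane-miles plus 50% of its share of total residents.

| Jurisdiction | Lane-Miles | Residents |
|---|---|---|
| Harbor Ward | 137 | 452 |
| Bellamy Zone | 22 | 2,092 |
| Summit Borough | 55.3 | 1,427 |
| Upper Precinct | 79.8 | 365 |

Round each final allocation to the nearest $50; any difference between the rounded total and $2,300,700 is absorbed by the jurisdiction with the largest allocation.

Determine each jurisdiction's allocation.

Harbor Ward: $655,800 · Bellamy Zone: $641,050 · Summit Borough: $594,900 · Upper Precinct: $408,950

Totals — lane-miles 294.1, residents 4,336.
Composite weights (50% lane-miles + 50% residents): Harbor Ward 0.2850; Bellamy Zone 0.2786; Summit Borough 0.2586; Upper Precinct 0.1778.
Pro-rata amounts: Harbor Ward 655,781.74; Bellamy Zone 641,063.38; Summit Borough 594,887.91; Upper Precinct 408,966.96.
After rounding ($50): Harbor Ward $655,800; Bellamy Zone $641,050; Summit Borough $594,900; Upper Precinct $408,950. Sum = $2,300,700.
No rounding difference to absorb.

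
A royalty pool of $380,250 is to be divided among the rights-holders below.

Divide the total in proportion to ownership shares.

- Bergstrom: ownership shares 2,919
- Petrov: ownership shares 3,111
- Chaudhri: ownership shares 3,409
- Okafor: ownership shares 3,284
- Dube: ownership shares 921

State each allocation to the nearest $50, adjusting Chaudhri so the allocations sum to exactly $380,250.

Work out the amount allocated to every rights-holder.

Ownership shares total: 13,644.
Raw shares: Bergstrom 2,919/13,644 × $380,250 = 81,350.76; Petrov 3,111/13,644 × $380,250 = 86,701.68; Chaudhri 3,409/13,644 × $380,250 = 95,006.76; Okafor 3,284/13,644 × $380,250 = 91,523.09; Dube 921/13,644 × $380,250 = 25,667.71.
At nearest $50: Bergstrom $81,350; Petrov $86,700; Chaudhri $95,000; Okafor $91,500; Dube $25,650. Sum = $380,200.
Difference $380,250 − $380,200 = +$50 applied to Chaudhri: Chaudhri becomes $95,050.

Bergstrom: $81,350 · Petrov: $86,700 · Chaudhri: $95,050 · Okafor: $91,500 · Dube: $25,650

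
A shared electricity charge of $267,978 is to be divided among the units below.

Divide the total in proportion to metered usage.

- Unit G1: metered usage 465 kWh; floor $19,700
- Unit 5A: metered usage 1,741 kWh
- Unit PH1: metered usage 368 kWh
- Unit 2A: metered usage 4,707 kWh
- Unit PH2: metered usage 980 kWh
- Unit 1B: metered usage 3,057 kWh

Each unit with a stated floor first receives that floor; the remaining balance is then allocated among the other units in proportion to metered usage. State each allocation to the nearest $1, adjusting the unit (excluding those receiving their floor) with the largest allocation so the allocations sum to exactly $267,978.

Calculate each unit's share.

Minimums first: Unit G1 $19,700. Residual $248,278.
Residual split over remaining metered usage 10,853: Unit 5A 39,827.88 → $39,828; Unit PH1 8,418.53 → $8,419; Unit 2A 107,679.40 → $107,679; Unit PH2 22,418.91 → $22,419; Unit 1B 69,933.28 → $69,933.

Unit G1: $19,700; Unit 5A: $39,828; Unit PH1: $8,419; Unit 2A: $107,679; Unit PH2: $22,419; Unit 1B: $69,933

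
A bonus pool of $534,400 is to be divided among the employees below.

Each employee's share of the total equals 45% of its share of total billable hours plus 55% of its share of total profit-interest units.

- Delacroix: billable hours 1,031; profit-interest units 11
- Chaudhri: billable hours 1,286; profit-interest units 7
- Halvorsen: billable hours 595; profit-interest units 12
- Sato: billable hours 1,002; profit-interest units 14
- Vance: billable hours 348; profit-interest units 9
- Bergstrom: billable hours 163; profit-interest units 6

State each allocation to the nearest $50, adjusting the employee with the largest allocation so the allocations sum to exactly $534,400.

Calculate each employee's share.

Delacroix: $110,850; Chaudhri: $104,750; Halvorsen: $92,100; Sato: $124,200; Vance: $63,750; Bergstrom: $38,750

Totals — billable hours 4,425, profit-interest units 59.
Combined weights (45% billable hours + 55% profit-interest units): Delacroix 0.2074; Chaudhri 0.1960; Halvorsen 0.1724; Sato 0.2324; Vance 0.1193; Bergstrom 0.0725.
Proportional shares: Delacroix 110,829.13; Chaudhri 104,760.52; Halvorsen 92,116.07; Sato 124,198.18; Vance 63,747.58; Bergstrom 38,748.53.
Rounded to nearest $50: Delacroix $110,850; Chaudhri $104,750; Halvorsen $92,100; Sato $124,200; Vance $63,750; Bergstrom $38,750. Sum = $534,400.
Sum already equals the total — no adjustment.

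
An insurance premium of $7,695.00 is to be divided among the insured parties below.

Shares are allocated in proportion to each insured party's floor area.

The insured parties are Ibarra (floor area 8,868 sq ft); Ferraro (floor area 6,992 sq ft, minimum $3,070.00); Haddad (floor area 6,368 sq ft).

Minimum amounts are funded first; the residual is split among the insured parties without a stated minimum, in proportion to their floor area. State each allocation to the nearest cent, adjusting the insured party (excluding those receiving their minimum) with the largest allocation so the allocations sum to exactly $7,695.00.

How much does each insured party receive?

Minimums first: Ferraro $3,070.00. Balance $4,625.00.
Balance split over remaining floor area 15,236: Ibarra 2,691.9467 → $2,691.95; Haddad 1,933.0533 → $1,933.05.

Ibarra: $2,691.95; Ferraro: $3,070.00; Haddad: $1,933.05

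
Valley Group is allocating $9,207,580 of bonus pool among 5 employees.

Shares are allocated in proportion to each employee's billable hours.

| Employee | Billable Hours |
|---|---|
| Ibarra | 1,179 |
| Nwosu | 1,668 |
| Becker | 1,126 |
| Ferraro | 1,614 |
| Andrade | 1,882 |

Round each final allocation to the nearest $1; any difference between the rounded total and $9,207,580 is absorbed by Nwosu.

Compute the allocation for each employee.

Combined billable hours = 7,469.
Raw shares: Ibarra 1,179/7,469 × $9,207,580 = 1,453,439.12; Nwosu 1,668/7,469 × $9,207,580 = 2,056,265.02; Becker 1,126/7,469 × $9,207,580 = 1,388,102.17; Ferraro 1,614/7,469 × $9,207,580 = 1,989,695.29; Andrade 1,882/7,469 × $9,207,580 = 2,320,078.40.
At nearest $1: Ibarra $1,453,439; Nwosu $2,056,265; Becker $1,388,102; Ferraro $1,989,695; Andrade $2,320,078. Sum = $9,207,579.
Difference $9,207,580 − $9,207,579 = +$1 applied to Nwosu: Nwosu becomes $2,056,266.

Ibarra: $1,453,439; Nwosu: $2,056,266; Becker: $1,388,102; Ferraro: $1,989,695; Andrade: $2,320,078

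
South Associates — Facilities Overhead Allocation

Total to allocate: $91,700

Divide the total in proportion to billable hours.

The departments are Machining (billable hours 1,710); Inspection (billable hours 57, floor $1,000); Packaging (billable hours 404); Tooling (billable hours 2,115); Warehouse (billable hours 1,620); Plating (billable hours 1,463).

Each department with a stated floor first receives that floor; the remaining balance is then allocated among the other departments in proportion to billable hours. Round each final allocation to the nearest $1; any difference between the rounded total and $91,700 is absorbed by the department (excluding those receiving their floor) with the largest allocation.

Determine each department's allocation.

Fund the minimums — Inspection $1,000. Remaining pool $90,700.
Remaining pool split over remaining billable hours 7,312: Machining 21,211.30 → $21,211; Packaging 5,011.32 → $5,011; Tooling 26,235.02 → $26,235; Warehouse 20,094.91 → $20,095; Plating 18,147.44 → $18,147.
Rounding difference +$1 applied to Tooling → $26,236.

Machining: $21,211 · Inspection: $1,000 · Packaging: $5,011 · Tooling: $26,236 · Warehouse: $20,095 · Plating: $18,147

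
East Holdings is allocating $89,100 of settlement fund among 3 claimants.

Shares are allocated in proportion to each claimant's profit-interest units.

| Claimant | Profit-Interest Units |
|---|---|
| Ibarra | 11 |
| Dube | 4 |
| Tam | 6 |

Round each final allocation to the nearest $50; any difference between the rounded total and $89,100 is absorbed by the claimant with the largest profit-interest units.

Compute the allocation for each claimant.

Total profit-interest units = 11 + 4 + 6 = 21.
Unrounded shares: Ibarra 46,671.43; Dube 16,971.43; Tam 25,457.14.
Rounded to nearest $50: Ibarra $46,650; Dube $16,950; Tam $25,450. Sum = $89,050.
Difference $89,100 − $89,050 = +$50 applied to largest profit-interest units (Ibarra): Ibarra becomes $46,700.

Ibarra: $46,700 · Dube: $16,950 · Tam: $25,450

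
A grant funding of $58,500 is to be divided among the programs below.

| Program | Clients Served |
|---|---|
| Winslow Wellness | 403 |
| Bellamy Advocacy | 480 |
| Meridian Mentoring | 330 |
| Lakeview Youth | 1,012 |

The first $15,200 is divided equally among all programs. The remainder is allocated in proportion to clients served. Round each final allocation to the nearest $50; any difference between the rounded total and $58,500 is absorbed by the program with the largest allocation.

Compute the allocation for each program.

First tranche $15,200 split equally: $3,800 each.
Remainder $43,300 by clients served (total 2,225): Winslow Wellness 7,842.65 → $7,850; Bellamy Advocacy 9,341.12 → $9,350; Meridian Mentoring 6,422.02 → $6,400; Lakeview Youth 19,694.20 → $19,700.
Totals: Winslow Wellness $3,800 + $7,850 = $11,650; Bellamy Advocacy $3,800 + $9,350 = $13,150; Meridian Mentoring $3,800 + $6,400 = $10,200; Lakeview Youth $3,800 + $19,700 = $23,500.

Winslow Wellness: $11,650 · Bellamy Advocacy: $13,150 · Meridian Mentoring: $10,200 · Lakeview Youth: $23,500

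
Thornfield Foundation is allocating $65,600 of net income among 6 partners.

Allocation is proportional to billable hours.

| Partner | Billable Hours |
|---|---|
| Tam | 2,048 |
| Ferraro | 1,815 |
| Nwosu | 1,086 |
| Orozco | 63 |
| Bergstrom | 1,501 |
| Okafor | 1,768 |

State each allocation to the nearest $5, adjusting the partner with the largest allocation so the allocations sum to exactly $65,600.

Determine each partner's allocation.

Sum of billable hours: 8,281.
Pro-rata amounts: Tam 2,048/8,281 × $65,600 = 16,223.74; Ferraro 1,815/8,281 × $65,600 = 14,377.97; Nwosu 1,086/8,281 × $65,600 = 8,603.02; Orozco 63/8,281 × $65,600 = 499.07; Bergstrom 1,501/8,281 × $65,600 = 11,890.54; Okafor 1,768/8,281 × $65,600 = 14,005.65.
At nearest $5: Tam $16,225; Ferraro $14,380; Nwosu $8,605; Orozco $500; Bergstrom $11,890; Okafor $14,005. Sum = $65,605.
Difference $65,600 − $65,605 = −$5 applied to largest allocation (Tam): Tam becomes $16,220.

Tam: $16,220 · Ferraro: $14,380 · Nwosu: $8,605 · Orozco: $500 · Bergstrom: $11,890 · Okafor: $14,005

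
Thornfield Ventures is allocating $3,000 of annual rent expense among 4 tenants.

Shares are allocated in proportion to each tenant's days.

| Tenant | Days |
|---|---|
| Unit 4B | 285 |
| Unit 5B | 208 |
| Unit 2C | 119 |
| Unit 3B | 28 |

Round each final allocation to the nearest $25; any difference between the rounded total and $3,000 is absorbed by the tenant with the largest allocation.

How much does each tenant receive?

Days total: 640.
Raw shares: Unit 4B 285/640 × $3,000 = 1,335.94; Unit 5B 208/640 × $3,000 = 975.00; Unit 2C 119/640 × $3,000 = 557.81; Unit 3B 28/640 × $3,000 = 131.25.
At nearest $25: Unit 4B $1,325; Unit 5B $975; Unit 2C $550; Unit 3B $125. Sum = $2,975.
Difference $3,000 − $2,975 = +$25 applied to largest allocation (Unit 4B): Unit 4B becomes $1,350.

Unit 4B: $1,350 | Unit 5B: $975 | Unit 2C: $550 | Unit 3B: $125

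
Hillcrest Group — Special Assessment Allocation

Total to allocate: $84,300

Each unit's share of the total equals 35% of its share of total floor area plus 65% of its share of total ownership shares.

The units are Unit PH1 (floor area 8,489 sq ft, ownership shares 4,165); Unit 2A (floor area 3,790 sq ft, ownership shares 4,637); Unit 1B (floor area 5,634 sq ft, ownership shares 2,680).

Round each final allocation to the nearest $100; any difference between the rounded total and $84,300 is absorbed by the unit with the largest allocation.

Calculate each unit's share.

Unit PH1: $33,800; Unit 2A: $28,400; Unit 1B: $22,100

Totals — floor area 17,913, ownership shares 11,482.
Blended shares (35% floor area + 65% ownership shares): Unit PH1 0.4016; Unit 2A 0.3366; Unit 1B 0.2618.
Proportional shares: Unit PH1 33,858.90; Unit 2A 28,371.55; Unit 1B 22,069.55.
After rounding ($100): Unit PH1 $33,900; Unit 2A $28,400; Unit 1B $22,100. Sum = $84,400.
Difference $84,300 − $84,400 = −$100 applied to largest allocation (Unit PH1): Unit PH1 becomes $33,800.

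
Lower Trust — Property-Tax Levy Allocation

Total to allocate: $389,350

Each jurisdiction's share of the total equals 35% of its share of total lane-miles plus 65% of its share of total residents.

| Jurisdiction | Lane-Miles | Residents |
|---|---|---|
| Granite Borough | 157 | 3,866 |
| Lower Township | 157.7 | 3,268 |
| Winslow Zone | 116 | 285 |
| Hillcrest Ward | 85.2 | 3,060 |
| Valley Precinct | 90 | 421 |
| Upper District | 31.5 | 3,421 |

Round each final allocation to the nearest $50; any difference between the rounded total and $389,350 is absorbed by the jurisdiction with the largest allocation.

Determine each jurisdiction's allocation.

Lane-miles total 637.4; residents total 14,321.
Composite weights (35% lane-miles + 65% residents): Granite Borough 0.2617; Lower Township 0.2349; Winslow Zone 0.0766; Hillcrest Ward 0.1857; Valley Precinct 0.0685; Upper District 0.1726.
Pro-rata amounts: Granite Borough 101,884.79; Lower Township 91,466.73; Winslow Zone 29,836.60; Hillcrest Ward 72,290.91; Valley Precinct 26,681.31; Upper District 67,189.67.
Rounded to nearest $50: Granite Borough $101,900; Lower Township $91,450; Winslow Zone $29,850; Hillcrest Ward $72,300; Valley Precinct $26,700; Upper District $67,200. Sum = $389,400.
Difference $389,350 − $389,400 = −$50 applied to largest allocation (Granite Borough): Granite Borough becomes $101,850.

Granite Borough: $101,850 | Lower Township: $91,450 | Winslow Zone: $29,850 | Hillcrest Ward: $72,300 | Valley Precinct: $26,700 | Upper District: $67,200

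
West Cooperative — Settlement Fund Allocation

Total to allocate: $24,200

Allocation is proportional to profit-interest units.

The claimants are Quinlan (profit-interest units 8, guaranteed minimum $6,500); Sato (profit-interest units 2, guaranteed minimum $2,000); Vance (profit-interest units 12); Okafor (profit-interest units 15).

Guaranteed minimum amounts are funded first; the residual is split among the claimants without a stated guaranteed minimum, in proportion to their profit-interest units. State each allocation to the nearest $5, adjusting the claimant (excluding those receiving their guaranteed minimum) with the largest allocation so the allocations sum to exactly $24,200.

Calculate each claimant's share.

Quinlan: $6,500; Sato: $2,000; Vance: $6,980; Okafor: $8,720

Minimums first: Quinlan $6,500; Sato $2,000. Remaining pool $15,700.
Remaining pool split over remaining profit-interest units 27: Vance 6,977.78 → $6,980; Okafor 8,722.22 → $8,720.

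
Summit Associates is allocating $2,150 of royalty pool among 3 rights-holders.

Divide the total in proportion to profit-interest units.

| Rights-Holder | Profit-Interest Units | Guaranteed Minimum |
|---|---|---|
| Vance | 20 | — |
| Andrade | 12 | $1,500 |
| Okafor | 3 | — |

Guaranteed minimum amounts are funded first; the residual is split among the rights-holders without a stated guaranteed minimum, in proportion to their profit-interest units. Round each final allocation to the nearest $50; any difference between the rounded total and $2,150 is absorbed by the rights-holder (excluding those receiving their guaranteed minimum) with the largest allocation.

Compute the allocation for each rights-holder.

Vance: $550 | Andrade: $1,500 | Okafor: $100

Fund the minimums — Andrade $1,500. Residual $650.
Residual split over remaining profit-interest units 23: Vance 565.22 → $550; Okafor 84.78 → $100.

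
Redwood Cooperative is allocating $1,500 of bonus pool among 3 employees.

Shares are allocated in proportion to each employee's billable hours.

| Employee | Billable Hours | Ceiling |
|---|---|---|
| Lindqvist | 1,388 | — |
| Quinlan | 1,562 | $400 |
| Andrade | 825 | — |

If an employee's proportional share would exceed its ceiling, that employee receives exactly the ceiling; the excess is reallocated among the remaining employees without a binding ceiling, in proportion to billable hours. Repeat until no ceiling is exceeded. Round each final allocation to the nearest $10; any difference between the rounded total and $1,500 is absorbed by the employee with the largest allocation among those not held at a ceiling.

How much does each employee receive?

Lindqvist: $690 · Quinlan: $400 · Andrade: $410

Billable hours total: 3,775.
Unconstrained shares: Lindqvist 551.52; Quinlan 620.66; Andrade 327.81.
Capped: Quinlan ($400); balance $1,100 reallocated over remaining billable hours 2,213.
Remaining shares: Lindqvist 689.92 → $690; Andrade 410.08 → $410.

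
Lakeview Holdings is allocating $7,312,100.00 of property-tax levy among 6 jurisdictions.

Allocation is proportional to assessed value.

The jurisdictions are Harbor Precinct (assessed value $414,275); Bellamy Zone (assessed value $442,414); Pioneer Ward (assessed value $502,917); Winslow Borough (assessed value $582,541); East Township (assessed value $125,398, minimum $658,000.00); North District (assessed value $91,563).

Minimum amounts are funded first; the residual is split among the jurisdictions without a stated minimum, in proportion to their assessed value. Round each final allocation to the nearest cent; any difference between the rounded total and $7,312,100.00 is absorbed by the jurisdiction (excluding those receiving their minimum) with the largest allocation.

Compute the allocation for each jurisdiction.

Minimums first: East Township $658,000.00. Remaining pool $6,654,100.00.
Remaining pool split over remaining assessed value 2,033,710: Harbor Precinct 1,355,467.2384 → $1,355,467.24; Bellamy Zone 1,447,535.2914 → $1,447,535.29; Pioneer Ward 1,645,495.1835 → $1,645,495.18; Winslow Borough 1,906,017.1156 → $1,906,017.12; North District 299,585.1711 → $299,585.17.

Harbor Precinct: $1,355,467.24 · Bellamy Zone: $1,447,535.29 · Pioneer Ward: $1,645,495.18 · Winslow Borough: $1,906,017.12 · East Township: $658,000.00 · North District: $299,585.17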